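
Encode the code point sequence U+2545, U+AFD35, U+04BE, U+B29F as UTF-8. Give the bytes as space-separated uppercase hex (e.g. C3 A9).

U+2545: 3-byte form → E2 95 85.
U+AFD35: 4-byte form → F2 AF B4 B5.
U+04BE: 2-byte form → D2 BE.
U+B29F: 3-byte form → EB 8A 9F.
Concatenated (12 bytes): E2 95 85 F2 AF B4 B5 D2 BE EB 8A 9F.

E2 95 85 F2 AF B4 B5 D2 BE EB 8A 9F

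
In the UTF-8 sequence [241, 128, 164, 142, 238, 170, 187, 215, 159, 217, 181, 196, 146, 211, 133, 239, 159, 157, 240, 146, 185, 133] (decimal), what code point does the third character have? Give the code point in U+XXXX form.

U+05DF

Offset 0: leading byte 0xF1 = 11110001 → 4-byte char #1 = F1 80 A4 8E.
Offset 4: leading byte 0xEE = 11101110 → 3-byte char #2 = EE AA BB.
Offset 7: leading byte 0xD7 = 11010111 → 2-byte char #3 = D7 9F.
Leading byte 0xD7 = 11010111 matches 110xxxxx → 2-byte sequence.
Byte 1: 0xD7 = 11010111, payload 10111 (5 bits).
Byte 2: 0x9F = 10011111 (10xxxxxx ✓), payload 011111.
Concatenate: 10111011111 = 0x5DF (11 bits → U+05DF).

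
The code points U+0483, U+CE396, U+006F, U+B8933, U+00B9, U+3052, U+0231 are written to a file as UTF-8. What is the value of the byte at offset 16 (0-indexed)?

U+0483 → 2-byte form D2 83 at offsets 0–1.
U+CE396 → 4-byte form F3 8E 8E 96 at offsets 2–5.
U+006F → 1-byte form 6F at offsets 6–6.
U+B8933 → 4-byte form F2 B8 A4 B3 at offsets 7–10.
U+00B9 → 2-byte form C2 B9 at offsets 11–12.
U+3052 → 3-byte form E3 81 92 at offsets 13–15.
U+0231 → 2-byte form C8 B1 at offsets 16–17.
Offset 16 falls in char 7's range; it's byte 1 of C8 B1 = 0xC8.

0xC8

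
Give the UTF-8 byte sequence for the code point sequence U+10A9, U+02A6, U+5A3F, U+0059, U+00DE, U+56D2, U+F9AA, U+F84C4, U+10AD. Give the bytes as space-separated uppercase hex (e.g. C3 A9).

U+10A9: 3-byte form → E1 82 A9.
U+02A6: 2-byte form → CA A6.
U+5A3F: 3-byte form → E5 A8 BF.
U+0059: 1-byte form → 59.
U+00DE: 2-byte form → C3 9E.
U+56D2: 3-byte form → E5 9B 92.
U+F9AA: 3-byte form → EF A6 AA.
U+F84C4: 4-byte form → F3 B8 93 84.
U+10AD: 3-byte form → E1 82 AD.
Concatenated (24 bytes): E1 82 A9 CA A6 E5 A8 BF 59 C3 9E E5 9B 92 EF A6 AA F3 B8 93 84 E1 82 AD.

E1 82 A9 CA A6 E5 A8 BF 59 C3 9E E5 9B 92 EF A6 AA F3 B8 93 84 E1 82 AD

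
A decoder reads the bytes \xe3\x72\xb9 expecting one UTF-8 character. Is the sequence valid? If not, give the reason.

Leading byte 0xE3 = 11100011 → 3-byte form.
Byte 2 is 0x72 = 01110010, which is not 10xxxxxx — expected a continuation byte.

invalid (non-continuation byte where continuation expected)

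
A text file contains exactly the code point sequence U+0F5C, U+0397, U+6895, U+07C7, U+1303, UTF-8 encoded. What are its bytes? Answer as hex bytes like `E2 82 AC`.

E0 BD 9C CE 97 E6 A2 95 DF 87 E1 8C 83

U+0F5C: 3-byte form → E0 BD 9C.
U+0397: 2-byte form → CE 97.
U+6895: 3-byte form → E6 A2 95.
U+07C7: 2-byte form → DF 87.
U+1303: 3-byte form → E1 8C 83.
Concatenated (13 bytes): E0 BD 9C CE 97 E6 A2 95 DF 87 E1 8C 83.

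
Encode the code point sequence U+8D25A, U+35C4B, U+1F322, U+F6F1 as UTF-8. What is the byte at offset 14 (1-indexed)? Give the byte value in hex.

0x9B

1-indexed offset 14 is 0-indexed offset 13.
U+8D25A → 4-byte form F2 8D 89 9A at offsets 0–3.
U+35C4B → 4-byte form F0 B5 B1 8B at offsets 4–7.
U+1F322 → 4-byte form F0 9F 8C A2 at offsets 8–11.
U+F6F1 → 3-byte form EF 9B B1 at offsets 12–14.
Offset 13 falls in char 4's range; it's byte 2 of EF 9B B1 = 0x9B.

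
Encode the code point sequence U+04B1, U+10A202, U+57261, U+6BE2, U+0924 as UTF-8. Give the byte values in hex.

U+04B1: 2-byte form → D2 B1.
U+10A202: 4-byte form → F4 8A 88 82.
U+57261: 4-byte form → F1 97 89 A1.
U+6BE2: 3-byte form → E6 AF A2.
U+0924: 3-byte form → E0 A4 A4.
Concatenated (16 bytes): D2 B1 F4 8A 88 82 F1 97 89 A1 E6 AF A2 E0 A4 A4.

D2 B1 F4 8A 88 82 F1 97 89 A1 E6 AF A2 E0 A4 A4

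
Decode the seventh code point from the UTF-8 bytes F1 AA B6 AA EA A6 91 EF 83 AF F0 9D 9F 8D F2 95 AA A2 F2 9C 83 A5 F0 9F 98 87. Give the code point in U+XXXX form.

Offset 0: leading byte 0xF1 = 11110001 → 4-byte char #1 = F1 AA B6 AA.
Offset 4: leading byte 0xEA = 11101010 → 3-byte char #2 = EA A6 91.
Offset 7: leading byte 0xEF = 11101111 → 3-byte char #3 = EF 83 AF.
Offset 10: leading byte 0xF0 = 11110000 → 4-byte char #4 = F0 9D 9F 8D.
Offset 14: leading byte 0xF2 = 11110010 → 4-byte char #5 = F2 95 AA A2.
Offset 18: leading byte 0xF2 = 11110010 → 4-byte char #6 = F2 9C 83 A5.
Offset 22: leading byte 0xF0 = 11110000 → 4-byte char #7 = F0 9F 98 87.
Leading byte 0xF0 = 11110000 matches 11110xxx → 4-byte sequence.
Byte 1: 0xF0 = 11110000, payload 000 (3 bits).
Byte 2: 0x9F = 10011111 (10xxxxxx ✓), payload 011111.
Byte 3: 0x98 = 10011000 (10xxxxxx ✓), payload 011000.
Byte 4: 0x87 = 10000111 (10xxxxxx ✓), payload 000111.
Concatenate: 000011111011000000111 = 0x1F607 (21 bits → U+1F607).

U+1F607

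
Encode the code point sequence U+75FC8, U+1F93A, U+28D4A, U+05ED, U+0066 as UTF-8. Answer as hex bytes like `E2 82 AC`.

F1 B5 BF 88 F0 9F A4 BA F0 A8 B5 8A D7 AD 66

U+75FC8: 4-byte form → F1 B5 BF 88.
U+1F93A: 4-byte form → F0 9F A4 BA.
U+28D4A: 4-byte form → F0 A8 B5 8A.
U+05ED: 2-byte form → D7 AD.
U+0066: 1-byte form → 66.
Concatenated (15 bytes): F1 B5 BF 88 F0 9F A4 BA F0 A8 B5 8A D7 AD 66.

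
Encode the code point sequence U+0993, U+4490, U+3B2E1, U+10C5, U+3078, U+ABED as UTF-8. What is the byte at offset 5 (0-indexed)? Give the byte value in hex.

U+0993 → 3-byte form E0 A6 93 at offsets 0–2.
U+4490 → 3-byte form E4 92 90 at offsets 3–5.
Offset 5 falls in char 2's range; it's byte 3 of E4 92 90 = 0x90.

0x90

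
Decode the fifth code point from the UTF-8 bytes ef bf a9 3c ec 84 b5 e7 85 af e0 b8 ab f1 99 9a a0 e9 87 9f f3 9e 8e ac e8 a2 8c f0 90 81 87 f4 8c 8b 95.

Offset 0: leading byte 0xEF = 11101111 → 3-byte char #1 = EF BF A9.
Offset 3: leading byte 0x3C = 00111100 → 1-byte char #2 = 3C.
Offset 4: leading byte 0xEC = 11101100 → 3-byte char #3 = EC 84 B5.
Offset 7: leading byte 0xE7 = 11100111 → 3-byte char #4 = E7 85 AF.
Offset 10: leading byte 0xE0 = 11100000 → 3-byte char #5 = E0 B8 AB.
Leading byte 0xE0 = 11100000 matches 1110xxxx → 3-byte sequence.
Byte 1: 0xE0 = 11100000, payload 0000 (4 bits).
Byte 2: 0xB8 = 10111000 (10xxxxxx ✓), payload 111000.
Byte 3: 0xAB = 10101011 (10xxxxxx ✓), payload 101011.
Concatenate: 0000111000101011 = 0xE2B (16 bits → U+0E2B).

U+0E2B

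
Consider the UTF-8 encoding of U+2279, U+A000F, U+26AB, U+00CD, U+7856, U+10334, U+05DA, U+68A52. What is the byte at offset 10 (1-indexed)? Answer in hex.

0xAB

1-indexed offset 10 is 0-indexed offset 9.
U+2279 → 3-byte form E2 89 B9 at offsets 0–2.
U+A000F → 4-byte form F2 A0 80 8F at offsets 3–6.
U+26AB → 3-byte form E2 9A AB at offsets 7–9.
Offset 9 falls in char 3's range; it's byte 3 of E2 9A AB = 0xAB.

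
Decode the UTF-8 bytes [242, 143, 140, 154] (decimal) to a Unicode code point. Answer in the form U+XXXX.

U+8F31A

Leading byte 0xF2 = 11110010 matches 11110xxx → 4-byte sequence.
Byte 1: 0xF2 = 11110010, payload 010 (3 bits).
Byte 2: 0x8F = 10001111 (10xxxxxx ✓), payload 001111.
Byte 3: 0x8C = 10001100 (10xxxxxx ✓), payload 001100.
Byte 4: 0x9A = 10011010 (10xxxxxx ✓), payload 011010.
Concatenate: 010001111001100011010 = 0x8F31A (21 bits → U+8F31A).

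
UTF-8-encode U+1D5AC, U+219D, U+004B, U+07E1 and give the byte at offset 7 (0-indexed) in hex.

0x4B

U+1D5AC → 4-byte form F0 9D 96 AC at offsets 0–3.
U+219D → 3-byte form E2 86 9D at offsets 4–6.
U+004B → 1-byte form 4B at offsets 7–7.
Offset 7 falls in char 3's range; it's byte 1 of 4B = 0x4B.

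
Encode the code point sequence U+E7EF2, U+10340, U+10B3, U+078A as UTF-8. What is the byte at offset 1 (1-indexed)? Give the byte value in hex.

0xF3

1-indexed offset 1 is 0-indexed offset 0.
U+E7EF2 → 4-byte form F3 A7 BB B2 at offsets 0–3.
Offset 0 falls in char 1's range; it's byte 1 of F3 A7 BB B2 = 0xF3.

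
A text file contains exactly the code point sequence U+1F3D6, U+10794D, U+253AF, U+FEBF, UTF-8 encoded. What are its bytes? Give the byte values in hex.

F0 9F 8F 96 F4 87 A5 8D F0 A5 8E AF EF BA BF

U+1F3D6: 4-byte form → F0 9F 8F 96.
U+10794D: 4-byte form → F4 87 A5 8D.
U+253AF: 4-byte form → F0 A5 8E AF.
U+FEBF: 3-byte form → EF BA BF.
Concatenated (15 bytes): F0 9F 8F 96 F4 87 A5 8D F0 A5 8E AF EF BA BF.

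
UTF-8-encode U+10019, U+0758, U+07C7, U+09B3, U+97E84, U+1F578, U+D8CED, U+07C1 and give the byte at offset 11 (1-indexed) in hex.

0xB3

1-indexed offset 11 is 0-indexed offset 10.
U+10019 → 4-byte form F0 90 80 99 at offsets 0–3.
U+0758 → 2-byte form DD 98 at offsets 4–5.
U+07C7 → 2-byte form DF 87 at offsets 6–7.
U+09B3 → 3-byte form E0 A6 B3 at offsets 8–10.
Offset 10 falls in char 4's range; it's byte 3 of E0 A6 B3 = 0xB3.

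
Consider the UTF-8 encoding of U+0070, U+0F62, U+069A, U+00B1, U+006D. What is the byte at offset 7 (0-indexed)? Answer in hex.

0xB1

U+0070 → 1-byte form 70 at offsets 0–0.
U+0F62 → 3-byte form E0 BD A2 at offsets 1–3.
U+069A → 2-byte form DA 9A at offsets 4–5.
U+00B1 → 2-byte form C2 B1 at offsets 6–7.
Offset 7 falls in char 4's range; it's byte 2 of C2 B1 = 0xB1.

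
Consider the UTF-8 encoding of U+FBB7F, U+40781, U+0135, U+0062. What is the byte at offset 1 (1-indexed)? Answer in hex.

1-indexed offset 1 is 0-indexed offset 0.
U+FBB7F → 4-byte form F3 BB AD BF at offsets 0–3.
Offset 0 falls in char 1's range; it's byte 1 of F3 BB AD BF = 0xF3.

0xF3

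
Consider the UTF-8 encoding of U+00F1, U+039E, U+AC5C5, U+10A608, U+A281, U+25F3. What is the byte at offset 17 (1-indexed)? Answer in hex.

0x97

1-indexed offset 17 is 0-indexed offset 16.
U+00F1 → 2-byte form C3 B1 at offsets 0–1.
U+039E → 2-byte form CE 9E at offsets 2–3.
U+AC5C5 → 4-byte form F2 AC 97 85 at offsets 4–7.
U+10A608 → 4-byte form F4 8A 98 88 at offsets 8–11.
U+A281 → 3-byte form EA 8A 81 at offsets 12–14.
U+25F3 → 3-byte form E2 97 B3 at offsets 15–17.
Offset 16 falls in char 6's range; it's byte 2 of E2 97 B3 = 0x97.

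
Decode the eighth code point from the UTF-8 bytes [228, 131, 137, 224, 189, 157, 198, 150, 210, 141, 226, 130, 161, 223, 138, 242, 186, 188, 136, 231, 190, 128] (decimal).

U+7F80

Offset 0: leading byte 0xE4 = 11100100 → 3-byte char #1 = E4 83 89.
Offset 3: leading byte 0xE0 = 11100000 → 3-byte char #2 = E0 BD 9D.
Offset 6: leading byte 0xC6 = 11000110 → 2-byte char #3 = C6 96.
Offset 8: leading byte 0xD2 = 11010010 → 2-byte char #4 = D2 8D.
Offset 10: leading byte 0xE2 = 11100010 → 3-byte char #5 = E2 82 A1.
Offset 13: leading byte 0xDF = 11011111 → 2-byte char #6 = DF 8A.
Offset 15: leading byte 0xF2 = 11110010 → 4-byte char #7 = F2 BA BC 88.
Offset 19: leading byte 0xE7 = 11100111 → 3-byte char #8 = E7 BE 80.
Leading byte 0xE7 = 11100111 matches 1110xxxx → 3-byte sequence.
Byte 1: 0xE7 = 11100111, payload 0111 (4 bits).
Byte 2: 0xBE = 10111110 (10xxxxxx ✓), payload 111110.
Byte 3: 0x80 = 10000000 (10xxxxxx ✓), payload 000000.
Concatenate: 0111111110000000 = 0x7F80 (16 bits → U+7F80).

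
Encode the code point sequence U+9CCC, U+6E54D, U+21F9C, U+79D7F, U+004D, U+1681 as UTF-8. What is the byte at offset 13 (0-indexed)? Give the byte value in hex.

U+9CCC → 3-byte form E9 B3 8C at offsets 0–2.
U+6E54D → 4-byte form F1 AE 95 8D at offsets 3–6.
U+21F9C → 4-byte form F0 A1 BE 9C at offsets 7–10.
U+79D7F → 4-byte form F1 B9 B5 BF at offsets 11–14.
Offset 13 falls in char 4's range; it's byte 3 of F1 B9 B5 BF = 0xB5.

0xB5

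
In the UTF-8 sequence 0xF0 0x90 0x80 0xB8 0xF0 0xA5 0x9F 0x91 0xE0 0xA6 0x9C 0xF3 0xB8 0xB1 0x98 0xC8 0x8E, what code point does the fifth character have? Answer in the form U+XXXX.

U+020E

Offset 0: leading byte 0xF0 = 11110000 → 4-byte char #1 = F0 90 80 B8.
Offset 4: leading byte 0xF0 = 11110000 → 4-byte char #2 = F0 A5 9F 91.
Offset 8: leading byte 0xE0 = 11100000 → 3-byte char #3 = E0 A6 9C.
Offset 11: leading byte 0xF3 = 11110011 → 4-byte char #4 = F3 B8 B1 98.
Offset 15: leading byte 0xC8 = 11001000 → 2-byte char #5 = C8 8E.
Leading byte 0xC8 = 11001000 matches 110xxxxx → 2-byte sequence.
Byte 1: 0xC8 = 11001000, payload 01000 (5 bits).
Byte 2: 0x8E = 10001110 (10xxxxxx ✓), payload 001110.
Concatenate: 01000001110 = 0x20E (11 bits → U+020E).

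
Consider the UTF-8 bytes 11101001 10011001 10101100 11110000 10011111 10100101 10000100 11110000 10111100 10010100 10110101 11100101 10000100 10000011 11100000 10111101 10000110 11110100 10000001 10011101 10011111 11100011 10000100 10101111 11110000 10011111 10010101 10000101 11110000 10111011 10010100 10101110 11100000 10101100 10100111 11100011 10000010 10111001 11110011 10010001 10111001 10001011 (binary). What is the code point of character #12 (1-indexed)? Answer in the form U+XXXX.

Offset 0: leading byte 0xE9 = 11101001 → 3-byte char #1 = E9 99 AC.
Offset 3: leading byte 0xF0 = 11110000 → 4-byte char #2 = F0 9F A5 84.
Offset 7: leading byte 0xF0 = 11110000 → 4-byte char #3 = F0 BC 94 B5.
Offset 11: leading byte 0xE5 = 11100101 → 3-byte char #4 = E5 84 83.
Offset 14: leading byte 0xE0 = 11100000 → 3-byte char #5 = E0 BD 86.
Offset 17: leading byte 0xF4 = 11110100 → 4-byte char #6 = F4 81 9D 9F.
Offset 21: leading byte 0xE3 = 11100011 → 3-byte char #7 = E3 84 AF.
Offset 24: leading byte 0xF0 = 11110000 → 4-byte char #8 = F0 9F 95 85.
Offset 28: leading byte 0xF0 = 11110000 → 4-byte char #9 = F0 BB 94 AE.
Offset 32: leading byte 0xE0 = 11100000 → 3-byte char #10 = E0 AC A7.
Offset 35: leading byte 0xE3 = 11100011 → 3-byte char #11 = E3 82 B9.
Offset 38: leading byte 0xF3 = 11110011 → 4-byte char #12 = F3 91 B9 8B.
Leading byte 0xF3 = 11110011 matches 11110xxx → 4-byte sequence.
Byte 1: 0xF3 = 11110011, payload 011 (3 bits).
Byte 2: 0x91 = 10010001 (10xxxxxx ✓), payload 010001.
Byte 3: 0xB9 = 10111001 (10xxxxxx ✓), payload 111001.
Byte 4: 0x8B = 10001011 (10xxxxxx ✓), payload 001011.
Concatenate: 011010001111001001011 = 0xD1E4B (21 bits → U+D1E4B).

U+D1E4B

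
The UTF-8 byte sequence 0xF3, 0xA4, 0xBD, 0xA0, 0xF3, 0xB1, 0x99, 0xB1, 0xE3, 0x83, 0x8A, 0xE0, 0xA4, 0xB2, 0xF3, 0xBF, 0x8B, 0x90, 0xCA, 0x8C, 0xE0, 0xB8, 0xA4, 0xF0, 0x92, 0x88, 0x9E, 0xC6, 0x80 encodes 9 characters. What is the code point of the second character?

Offset 0: leading byte 0xF3 = 11110011 → 4-byte char #1 = F3 A4 BD A0.
Offset 4: leading byte 0xF3 = 11110011 → 4-byte char #2 = F3 B1 99 B1.
Leading byte 0xF3 = 11110011 matches 11110xxx → 4-byte sequence.
Byte 1: 0xF3 = 11110011, payload 011 (3 bits).
Byte 2: 0xB1 = 10110001 (10xxxxxx ✓), payload 110001.
Byte 3: 0x99 = 10011001 (10xxxxxx ✓), payload 011001.
Byte 4: 0xB1 = 10110001 (10xxxxxx ✓), payload 110001.
Concatenate: 011110001011001110001 = 0xF1671 (21 bits → U+F1671).

U+F1671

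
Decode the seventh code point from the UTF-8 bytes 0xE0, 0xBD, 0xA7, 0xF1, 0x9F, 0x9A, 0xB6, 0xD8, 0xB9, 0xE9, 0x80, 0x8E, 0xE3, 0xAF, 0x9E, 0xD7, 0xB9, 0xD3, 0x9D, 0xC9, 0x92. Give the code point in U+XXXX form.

Offset 0: leading byte 0xE0 = 11100000 → 3-byte char #1 = E0 BD A7.
Offset 3: leading byte 0xF1 = 11110001 → 4-byte char #2 = F1 9F 9A B6.
Offset 7: leading byte 0xD8 = 11011000 → 2-byte char #3 = D8 B9.
Offset 9: leading byte 0xE9 = 11101001 → 3-byte char #4 = E9 80 8E.
Offset 12: leading byte 0xE3 = 11100011 → 3-byte char #5 = E3 AF 9E.
Offset 15: leading byte 0xD7 = 11010111 → 2-byte char #6 = D7 B9.
Offset 17: leading byte 0xD3 = 11010011 → 2-byte char #7 = D3 9D.
Leading byte 0xD3 = 11010011 matches 110xxxxx → 2-byte sequence.
Byte 1: 0xD3 = 11010011, payload 10011 (5 bits).
Byte 2: 0x9D = 10011101 (10xxxxxx ✓), payload 011101.
Concatenate: 10011011101 = 0x4DD (11 bits → U+04DD).

U+04DD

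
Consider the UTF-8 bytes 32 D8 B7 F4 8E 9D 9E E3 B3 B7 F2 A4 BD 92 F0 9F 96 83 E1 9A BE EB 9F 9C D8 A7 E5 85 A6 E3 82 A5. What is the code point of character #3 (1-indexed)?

U+10E75E

Offset 0: leading byte 0x32 = 00110010 → 1-byte char #1 = 32.
Offset 1: leading byte 0xD8 = 11011000 → 2-byte char #2 = D8 B7.
Offset 3: leading byte 0xF4 = 11110100 → 4-byte char #3 = F4 8E 9D 9E.
Leading byte 0xF4 = 11110100 matches 11110xxx → 4-byte sequence.
Byte 1: 0xF4 = 11110100, payload 100 (3 bits).
Byte 2: 0x8E = 10001110 (10xxxxxx ✓), payload 001110.
Byte 3: 0x9D = 10011101 (10xxxxxx ✓), payload 011101.
Byte 4: 0x9E = 10011110 (10xxxxxx ✓), payload 011110.
Concatenate: 100001110011101011110 = 0x10E75E (21 bits → U+10E75E).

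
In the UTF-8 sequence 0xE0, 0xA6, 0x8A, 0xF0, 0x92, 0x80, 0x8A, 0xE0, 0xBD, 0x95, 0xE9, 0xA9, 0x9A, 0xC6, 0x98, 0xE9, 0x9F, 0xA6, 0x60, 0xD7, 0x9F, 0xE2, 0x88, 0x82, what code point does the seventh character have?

Offset 0: leading byte 0xE0 = 11100000 → 3-byte char #1 = E0 A6 8A.
Offset 3: leading byte 0xF0 = 11110000 → 4-byte char #2 = F0 92 80 8A.
Offset 7: leading byte 0xE0 = 11100000 → 3-byte char #3 = E0 BD 95.
Offset 10: leading byte 0xE9 = 11101001 → 3-byte char #4 = E9 A9 9A.
Offset 13: leading byte 0xC6 = 11000110 → 2-byte char #5 = C6 98.
Offset 15: leading byte 0xE9 = 11101001 → 3-byte char #6 = E9 9F A6.
Offset 18: leading byte 0x60 = 01100000 → 1-byte char #7 = 60.
Leading byte 0x60 = 01100000 matches 0xxxxxxx → 1-byte sequence.
Byte 1: 0x60 = 01100000, payload 1100000 (7 bits).
Concatenate: 1100000 = 0x60 (7 bits → U+0060).

U+0060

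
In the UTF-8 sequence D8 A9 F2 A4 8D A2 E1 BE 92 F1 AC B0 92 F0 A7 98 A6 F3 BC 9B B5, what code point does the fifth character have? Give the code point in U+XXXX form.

Offset 0: leading byte 0xD8 = 11011000 → 2-byte char #1 = D8 A9.
Offset 2: leading byte 0xF2 = 11110010 → 4-byte char #2 = F2 A4 8D A2.
Offset 6: leading byte 0xE1 = 11100001 → 3-byte char #3 = E1 BE 92.
Offset 9: leading byte 0xF1 = 11110001 → 4-byte char #4 = F1 AC B0 92.
Offset 13: leading byte 0xF0 = 11110000 → 4-byte char #5 = F0 A7 98 A6.
Leading byte 0xF0 = 11110000 matches 11110xxx → 4-byte sequence.
Byte 1: 0xF0 = 11110000, payload 000 (3 bits).
Byte 2: 0xA7 = 10100111 (10xxxxxx ✓), payload 100111.
Byte 3: 0x98 = 10011000 (10xxxxxx ✓), payload 011000.
Byte 4: 0xA6 = 10100110 (10xxxxxx ✓), payload 100110.
Concatenate: 000100111011000100110 = 0x27626 (21 bits → U+27626).

U+27626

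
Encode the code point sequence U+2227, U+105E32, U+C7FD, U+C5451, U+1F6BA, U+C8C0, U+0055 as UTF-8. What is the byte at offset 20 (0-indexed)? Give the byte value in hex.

U+2227 → 3-byte form E2 88 A7 at offsets 0–2.
U+105E32 → 4-byte form F4 85 B8 B2 at offsets 3–6.
U+C7FD → 3-byte form EC 9F BD at offsets 7–9.
U+C5451 → 4-byte form F3 85 91 91 at offsets 10–13.
U+1F6BA → 4-byte form F0 9F 9A BA at offsets 14–17.
U+C8C0 → 3-byte form EC A3 80 at offsets 18–20.
Offset 20 falls in char 6's range; it's byte 3 of EC A3 80 = 0x80.

0x80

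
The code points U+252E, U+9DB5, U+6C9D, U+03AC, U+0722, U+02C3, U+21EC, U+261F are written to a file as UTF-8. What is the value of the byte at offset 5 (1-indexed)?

0xB6

1-indexed offset 5 is 0-indexed offset 4.
U+252E → 3-byte form E2 94 AE at offsets 0–2.
U+9DB5 → 3-byte form E9 B6 B5 at offsets 3–5.
Offset 4 falls in char 2's range; it's byte 2 of E9 B6 B5 = 0xB6.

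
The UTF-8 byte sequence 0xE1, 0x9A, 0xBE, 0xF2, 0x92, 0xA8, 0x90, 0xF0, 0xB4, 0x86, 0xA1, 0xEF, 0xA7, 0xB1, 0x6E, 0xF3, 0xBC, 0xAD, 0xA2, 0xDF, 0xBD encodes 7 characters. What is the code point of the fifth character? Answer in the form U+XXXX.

U+006E

Offset 0: leading byte 0xE1 = 11100001 → 3-byte char #1 = E1 9A BE.
Offset 3: leading byte 0xF2 = 11110010 → 4-byte char #2 = F2 92 A8 90.
Offset 7: leading byte 0xF0 = 11110000 → 4-byte char #3 = F0 B4 86 A1.
Offset 11: leading byte 0xEF = 11101111 → 3-byte char #4 = EF A7 B1.
Offset 14: leading byte 0x6E = 01101110 → 1-byte char #5 = 6E.
Leading byte 0x6E = 01101110 matches 0xxxxxxx → 1-byte sequence.
Byte 1: 0x6E = 01101110, payload 1101110 (7 bits).
Concatenate: 1101110 = 0x6E (7 bits → U+006E).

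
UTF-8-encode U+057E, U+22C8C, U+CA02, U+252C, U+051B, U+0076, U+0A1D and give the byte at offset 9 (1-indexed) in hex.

1-indexed offset 9 is 0-indexed offset 8.
U+057E → 2-byte form D5 BE at offsets 0–1.
U+22C8C → 4-byte form F0 A2 B2 8C at offsets 2–5.
U+CA02 → 3-byte form EC A8 82 at offsets 6–8.
Offset 8 falls in char 3's range; it's byte 3 of EC A8 82 = 0x82.

0x82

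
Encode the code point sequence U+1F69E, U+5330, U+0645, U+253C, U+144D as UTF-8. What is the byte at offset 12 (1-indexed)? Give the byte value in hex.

1-indexed offset 12 is 0-indexed offset 11.
U+1F69E → 4-byte form F0 9F 9A 9E at offsets 0–3.
U+5330 → 3-byte form E5 8C B0 at offsets 4–6.
U+0645 → 2-byte form D9 85 at offsets 7–8.
U+253C → 3-byte form E2 94 BC at offsets 9–11.
Offset 11 falls in char 4's range; it's byte 3 of E2 94 BC = 0xBC.

0xBC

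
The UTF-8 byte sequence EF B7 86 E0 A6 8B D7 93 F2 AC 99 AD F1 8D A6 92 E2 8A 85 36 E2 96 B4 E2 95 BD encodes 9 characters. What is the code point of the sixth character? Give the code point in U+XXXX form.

U+2285

Offset 0: leading byte 0xEF = 11101111 → 3-byte char #1 = EF B7 86.
Offset 3: leading byte 0xE0 = 11100000 → 3-byte char #2 = E0 A6 8B.
Offset 6: leading byte 0xD7 = 11010111 → 2-byte char #3 = D7 93.
Offset 8: leading byte 0xF2 = 11110010 → 4-byte char #4 = F2 AC 99 AD.
Offset 12: leading byte 0xF1 = 11110001 → 4-byte char #5 = F1 8D A6 92.
Offset 16: leading byte 0xE2 = 11100010 → 3-byte char #6 = E2 8A 85.
Leading byte 0xE2 = 11100010 matches 1110xxxx → 3-byte sequence.
Byte 1: 0xE2 = 11100010, payload 0010 (4 bits).
Byte 2: 0x8A = 10001010 (10xxxxxx ✓), payload 001010.
Byte 3: 0x85 = 10000101 (10xxxxxx ✓), payload 000101.
Concatenate: 0010001010000101 = 0x2285 (16 bits → U+2285).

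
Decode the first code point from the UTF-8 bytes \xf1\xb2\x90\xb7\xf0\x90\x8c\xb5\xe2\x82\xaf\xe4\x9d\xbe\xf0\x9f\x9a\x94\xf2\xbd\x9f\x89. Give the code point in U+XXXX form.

Offset 0: leading byte 0xF1 = 11110001 → 4-byte char #1 = F1 B2 90 B7.
Leading byte 0xF1 = 11110001 matches 11110xxx → 4-byte sequence.
Byte 1: 0xF1 = 11110001, payload 001 (3 bits).
Byte 2: 0xB2 = 10110010 (10xxxxxx ✓), payload 110010.
Byte 3: 0x90 = 10010000 (10xxxxxx ✓), payload 010000.
Byte 4: 0xB7 = 10110111 (10xxxxxx ✓), payload 110111.
Concatenate: 001110010010000110111 = 0x72437 (21 bits → U+72437).

U+72437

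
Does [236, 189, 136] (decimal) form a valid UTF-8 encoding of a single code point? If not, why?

valid

Leading byte 0xEC = 11101100 → 3-byte form.
Continuation bytes 0xBD=10111101, 0x88=10001000 all match 10xxxxxx.
Decoded value 0xCF48 is ≥ 0x800 (shortest form) and not a surrogate.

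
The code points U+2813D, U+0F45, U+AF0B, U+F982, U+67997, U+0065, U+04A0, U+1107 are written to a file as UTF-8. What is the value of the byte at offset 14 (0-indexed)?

U+2813D → 4-byte form F0 A8 84 BD at offsets 0–3.
U+0F45 → 3-byte form E0 BD 85 at offsets 4–6.
U+AF0B → 3-byte form EA BC 8B at offsets 7–9.
U+F982 → 3-byte form EF A6 82 at offsets 10–12.
U+67997 → 4-byte form F1 A7 A6 97 at offsets 13–16.
Offset 14 falls in char 5's range; it's byte 2 of F1 A7 A6 97 = 0xA7.

0xA7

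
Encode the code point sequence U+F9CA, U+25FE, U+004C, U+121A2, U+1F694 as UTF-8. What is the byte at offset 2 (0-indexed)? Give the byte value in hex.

U+F9CA → 3-byte form EF A7 8A at offsets 0–2.
Offset 2 falls in char 1's range; it's byte 3 of EF A7 8A = 0x8A.

0x8A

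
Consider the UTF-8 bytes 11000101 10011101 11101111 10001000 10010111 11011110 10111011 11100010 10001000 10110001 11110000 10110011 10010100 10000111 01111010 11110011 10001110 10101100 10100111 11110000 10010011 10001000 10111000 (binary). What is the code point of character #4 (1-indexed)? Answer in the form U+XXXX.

U+2231

Offset 0: leading byte 0xC5 = 11000101 → 2-byte char #1 = C5 9D.
Offset 2: leading byte 0xEF = 11101111 → 3-byte char #2 = EF 88 97.
Offset 5: leading byte 0xDE = 11011110 → 2-byte char #3 = DE BB.
Offset 7: leading byte 0xE2 = 11100010 → 3-byte char #4 = E2 88 B1.
Leading byte 0xE2 = 11100010 matches 1110xxxx → 3-byte sequence.
Byte 1: 0xE2 = 11100010, payload 0010 (4 bits).
Byte 2: 0x88 = 10001000 (10xxxxxx ✓), payload 001000.
Byte 3: 0xB1 = 10110001 (10xxxxxx ✓), payload 110001.
Concatenate: 0010001000110001 = 0x2231 (16 bits → U+2231).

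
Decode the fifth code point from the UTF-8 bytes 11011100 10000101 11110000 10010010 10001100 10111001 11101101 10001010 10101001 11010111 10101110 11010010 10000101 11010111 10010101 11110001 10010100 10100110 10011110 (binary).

U+0485

Offset 0: leading byte 0xDC = 11011100 → 2-byte char #1 = DC 85.
Offset 2: leading byte 0xF0 = 11110000 → 4-byte char #2 = F0 92 8C B9.
Offset 6: leading byte 0xED = 11101101 → 3-byte char #3 = ED 8A A9.
Offset 9: leading byte 0xD7 = 11010111 → 2-byte char #4 = D7 AE.
Offset 11: leading byte 0xD2 = 11010010 → 2-byte char #5 = D2 85.
Leading byte 0xD2 = 11010010 matches 110xxxxx → 2-byte sequence.
Byte 1: 0xD2 = 11010010, payload 10010 (5 bits).
Byte 2: 0x85 = 10000101 (10xxxxxx ✓), payload 000101.
Concatenate: 10010000101 = 0x485 (11 bits → U+0485).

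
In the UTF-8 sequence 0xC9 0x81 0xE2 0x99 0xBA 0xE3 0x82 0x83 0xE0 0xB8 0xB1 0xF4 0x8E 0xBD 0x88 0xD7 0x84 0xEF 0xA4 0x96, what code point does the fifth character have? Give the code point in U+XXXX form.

Offset 0: leading byte 0xC9 = 11001001 → 2-byte char #1 = C9 81.
Offset 2: leading byte 0xE2 = 11100010 → 3-byte char #2 = E2 99 BA.
Offset 5: leading byte 0xE3 = 11100011 → 3-byte char #3 = E3 82 83.
Offset 8: leading byte 0xE0 = 11100000 → 3-byte char #4 = E0 B8 B1.
Offset 11: leading byte 0xF4 = 11110100 → 4-byte char #5 = F4 8E BD 88.
Leading byte 0xF4 = 11110100 matches 11110xxx → 4-byte sequence.
Byte 1: 0xF4 = 11110100, payload 100 (3 bits).
Byte 2: 0x8E = 10001110 (10xxxxxx ✓), payload 001110.
Byte 3: 0xBD = 10111101 (10xxxxxx ✓), payload 111101.
Byte 4: 0x88 = 10001000 (10xxxxxx ✓), payload 001000.
Concatenate: 100001110111101001000 = 0x10EF48 (21 bits → U+10EF48).

U+10EF48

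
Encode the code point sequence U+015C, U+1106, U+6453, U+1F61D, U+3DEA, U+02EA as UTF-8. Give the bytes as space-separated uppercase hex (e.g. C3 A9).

C5 9C E1 84 86 E6 91 93 F0 9F 98 9D E3 B7 AA CB AA

U+015C: 2-byte form → C5 9C.
U+1106: 3-byte form → E1 84 86.
U+6453: 3-byte form → E6 91 93.
U+1F61D: 4-byte form → F0 9F 98 9D.
U+3DEA: 3-byte form → E3 B7 AA.
U+02EA: 2-byte form → CB AA.
Concatenated (17 bytes): C5 9C E1 84 86 E6 91 93 F0 9F 98 9D E3 B7 AA CB AA.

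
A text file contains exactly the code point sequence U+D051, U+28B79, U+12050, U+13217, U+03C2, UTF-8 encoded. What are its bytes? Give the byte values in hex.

U+D051: 3-byte form → ED 81 91.
U+28B79: 4-byte form → F0 A8 AD B9.
U+12050: 4-byte form → F0 92 81 90.
U+13217: 4-byte form → F0 93 88 97.
U+03C2: 2-byte form → CF 82.
Concatenated (17 bytes): ED 81 91 F0 A8 AD B9 F0 92 81 90 F0 93 88 97 CF 82.

ED 81 91 F0 A8 AD B9 F0 92 81 90 F0 93 88 97 CF 82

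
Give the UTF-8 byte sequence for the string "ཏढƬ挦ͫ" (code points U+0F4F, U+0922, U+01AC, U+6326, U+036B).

E0 BD 8F E0 A4 A2 C6 AC E6 8C A6 CD AB

U+0F4F: 3-byte form → E0 BD 8F.
U+0922: 3-byte form → E0 A4 A2.
U+01AC: 2-byte form → C6 AC.
U+6326: 3-byte form → E6 8C A6.
U+036B: 2-byte form → CD AB.
Concatenated (13 bytes): E0 BD 8F E0 A4 A2 C6 AC E6 8C A6 CD AB.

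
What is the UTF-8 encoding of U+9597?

U+9597 = 0x9597 = 38295 decimal. In range U+0800–U+FFFF → 3-byte form: 1110xxxx 10xxxxxx 10xxxxxx.
Binary (16 bits): 1001010110010111.
Split 4+6+6: 1001 | 010110 | 010111.
Byte 1: 11101001 = 0xE9.
Byte 2: 10010110 = 0x96.
Byte 3: 10010111 = 0x97.

E9 96 97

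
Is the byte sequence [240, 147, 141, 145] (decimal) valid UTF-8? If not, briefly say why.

Leading byte 0xF0 = 11110000 → 4-byte form.
Continuation bytes 0x93=10010011, 0x8D=10001101, 0x91=10010001 all match 10xxxxxx.
Decoded value 0x13351 is ≥ 0x10000 (shortest form) and not a surrogate.

valid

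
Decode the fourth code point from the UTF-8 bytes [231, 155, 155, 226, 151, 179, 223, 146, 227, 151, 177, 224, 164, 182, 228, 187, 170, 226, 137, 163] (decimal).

U+35F1

Offset 0: leading byte 0xE7 = 11100111 → 3-byte char #1 = E7 9B 9B.
Offset 3: leading byte 0xE2 = 11100010 → 3-byte char #2 = E2 97 B3.
Offset 6: leading byte 0xDF = 11011111 → 2-byte char #3 = DF 92.
Offset 8: leading byte 0xE3 = 11100011 → 3-byte char #4 = E3 97 B1.
Leading byte 0xE3 = 11100011 matches 1110xxxx → 3-byte sequence.
Byte 1: 0xE3 = 11100011, payload 0011 (4 bits).
Byte 2: 0x97 = 10010111 (10xxxxxx ✓), payload 010111.
Byte 3: 0xB1 = 10110001 (10xxxxxx ✓), payload 110001.
Concatenate: 0011010111110001 = 0x35F1 (16 bits → U+35F1).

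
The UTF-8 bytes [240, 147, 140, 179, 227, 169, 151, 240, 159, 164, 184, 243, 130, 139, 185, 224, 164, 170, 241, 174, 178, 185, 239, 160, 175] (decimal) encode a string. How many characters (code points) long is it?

Byte at offset 0: 0xF0 = 11110000 → 4-byte char (#1). Advance 4.
Byte at offset 4: 0xE3 = 11100011 → 3-byte char (#2). Advance 3.
Byte at offset 7: 0xF0 = 11110000 → 4-byte char (#3). Advance 4.
Byte at offset 11: 0xF3 = 11110011 → 4-byte char (#4). Advance 4.
Byte at offset 15: 0xE0 = 11100000 → 3-byte char (#5). Advance 3.
Byte at offset 18: 0xF1 = 11110001 → 4-byte char (#6). Advance 4.
Byte at offset 22: 0xEF = 11101111 → 3-byte char (#7). Advance 3.
Reached end at offset 25 after 7 code points.

7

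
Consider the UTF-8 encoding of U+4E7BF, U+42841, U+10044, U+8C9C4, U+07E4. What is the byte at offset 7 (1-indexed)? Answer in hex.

1-indexed offset 7 is 0-indexed offset 6.
U+4E7BF → 4-byte form F1 8E 9E BF at offsets 0–3.
U+42841 → 4-byte form F1 82 A1 81 at offsets 4–7.
Offset 6 falls in char 2's range; it's byte 3 of F1 82 A1 81 = 0xA1.

0xA1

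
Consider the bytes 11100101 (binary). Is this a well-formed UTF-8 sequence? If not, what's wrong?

invalid (sequence truncated)

Leading byte 0xE5 = 11100101 → 3-byte form, but only 1 byte is present.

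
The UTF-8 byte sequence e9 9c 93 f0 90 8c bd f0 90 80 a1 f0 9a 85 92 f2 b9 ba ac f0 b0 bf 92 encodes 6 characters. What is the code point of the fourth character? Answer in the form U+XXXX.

Offset 0: leading byte 0xE9 = 11101001 → 3-byte char #1 = E9 9C 93.
Offset 3: leading byte 0xF0 = 11110000 → 4-byte char #2 = F0 90 8C BD.
Offset 7: leading byte 0xF0 = 11110000 → 4-byte char #3 = F0 90 80 A1.
Offset 11: leading byte 0xF0 = 11110000 → 4-byte char #4 = F0 9A 85 92.
Leading byte 0xF0 = 11110000 matches 11110xxx → 4-byte sequence.
Byte 1: 0xF0 = 11110000, payload 000 (3 bits).
Byte 2: 0x9A = 10011010 (10xxxxxx ✓), payload 011010.
Byte 3: 0x85 = 10000101 (10xxxxxx ✓), payload 000101.
Byte 4: 0x92 = 10010010 (10xxxxxx ✓), payload 010010.
Concatenate: 000011010000101010010 = 0x1A152 (21 bits → U+1A152).

U+1A152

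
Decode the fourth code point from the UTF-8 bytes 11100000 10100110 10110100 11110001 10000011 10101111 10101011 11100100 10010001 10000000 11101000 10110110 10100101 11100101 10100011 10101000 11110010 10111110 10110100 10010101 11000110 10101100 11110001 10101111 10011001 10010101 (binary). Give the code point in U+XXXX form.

Offset 0: leading byte 0xE0 = 11100000 → 3-byte char #1 = E0 A6 B4.
Offset 3: leading byte 0xF1 = 11110001 → 4-byte char #2 = F1 83 AF AB.
Offset 7: leading byte 0xE4 = 11100100 → 3-byte char #3 = E4 91 80.
Offset 10: leading byte 0xE8 = 11101000 → 3-byte char #4 = E8 B6 A5.
Leading byte 0xE8 = 11101000 matches 1110xxxx → 3-byte sequence.
Byte 1: 0xE8 = 11101000, payload 1000 (4 bits).
Byte 2: 0xB6 = 10110110 (10xxxxxx ✓), payload 110110.
Byte 3: 0xA5 = 10100101 (10xxxxxx ✓), payload 100101.
Concatenate: 1000110110100101 = 0x8DA5 (16 bits → U+8DA5).

U+8DA5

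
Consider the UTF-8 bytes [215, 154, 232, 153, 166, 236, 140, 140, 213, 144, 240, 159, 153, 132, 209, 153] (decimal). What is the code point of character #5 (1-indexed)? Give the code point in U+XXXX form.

U+1F644

Offset 0: leading byte 0xD7 = 11010111 → 2-byte char #1 = D7 9A.
Offset 2: leading byte 0xE8 = 11101000 → 3-byte char #2 = E8 99 A6.
Offset 5: leading byte 0xEC = 11101100 → 3-byte char #3 = EC 8C 8C.
Offset 8: leading byte 0xD5 = 11010101 → 2-byte char #4 = D5 90.
Offset 10: leading byte 0xF0 = 11110000 → 4-byte char #5 = F0 9F 99 84.
Leading byte 0xF0 = 11110000 matches 11110xxx → 4-byte sequence.
Byte 1: 0xF0 = 11110000, payload 000 (3 bits).
Byte 2: 0x9F = 10011111 (10xxxxxx ✓), payload 011111.
Byte 3: 0x99 = 10011001 (10xxxxxx ✓), payload 011001.
Byte 4: 0x84 = 10000100 (10xxxxxx ✓), payload 000100.
Concatenate: 000011111011001000100 = 0x1F644 (21 bits → U+1F644).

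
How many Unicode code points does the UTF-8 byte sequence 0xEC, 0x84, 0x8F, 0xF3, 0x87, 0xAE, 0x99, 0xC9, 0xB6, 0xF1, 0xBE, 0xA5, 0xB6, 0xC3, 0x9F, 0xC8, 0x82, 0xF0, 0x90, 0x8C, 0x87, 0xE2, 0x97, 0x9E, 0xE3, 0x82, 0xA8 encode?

Byte at offset 0: 0xEC = 11101100 → 3-byte char (#1). Advance 3.
Byte at offset 3: 0xF3 = 11110011 → 4-byte char (#2). Advance 4.
Byte at offset 7: 0xC9 = 11001001 → 2-byte char (#3). Advance 2.
Byte at offset 9: 0xF1 = 11110001 → 4-byte char (#4). Advance 4.
Byte at offset 13: 0xC3 = 11000011 → 2-byte char (#5). Advance 2.
Byte at offset 15: 0xC8 = 11001000 → 2-byte char (#6). Advance 2.
Byte at offset 17: 0xF0 = 11110000 → 4-byte char (#7). Advance 4.
Byte at offset 21: 0xE2 = 11100010 → 3-byte char (#8). Advance 3.
Byte at offset 24: 0xE3 = 11100011 → 3-byte char (#9). Advance 3.
Reached end at offset 27 after 9 code points.

9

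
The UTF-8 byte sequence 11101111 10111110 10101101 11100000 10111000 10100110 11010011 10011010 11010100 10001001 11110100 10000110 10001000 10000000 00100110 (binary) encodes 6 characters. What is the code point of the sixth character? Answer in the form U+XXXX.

U+0026

Offset 0: leading byte 0xEF = 11101111 → 3-byte char #1 = EF BE AD.
Offset 3: leading byte 0xE0 = 11100000 → 3-byte char #2 = E0 B8 A6.
Offset 6: leading byte 0xD3 = 11010011 → 2-byte char #3 = D3 9A.
Offset 8: leading byte 0xD4 = 11010100 → 2-byte char #4 = D4 89.
Offset 10: leading byte 0xF4 = 11110100 → 4-byte char #5 = F4 86 88 80.
Offset 14: leading byte 0x26 = 00100110 → 1-byte char #6 = 26.
Leading byte 0x26 = 00100110 matches 0xxxxxxx → 1-byte sequence.
Byte 1: 0x26 = 00100110, payload 0100110 (7 bits).
Concatenate: 0100110 = 0x26 (7 bits → U+0026).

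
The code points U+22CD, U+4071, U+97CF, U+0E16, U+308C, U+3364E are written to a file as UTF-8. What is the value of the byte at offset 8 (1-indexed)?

1-indexed offset 8 is 0-indexed offset 7.
U+22CD → 3-byte form E2 8B 8D at offsets 0–2.
U+4071 → 3-byte form E4 81 B1 at offsets 3–5.
U+97CF → 3-byte form E9 9F 8F at offsets 6–8.
Offset 7 falls in char 3's range; it's byte 2 of E9 9F 8F = 0x9F.

0x9F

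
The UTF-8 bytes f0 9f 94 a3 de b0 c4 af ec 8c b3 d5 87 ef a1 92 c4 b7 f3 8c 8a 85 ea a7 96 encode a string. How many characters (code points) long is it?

9

Byte at offset 0: 0xF0 = 11110000 → 4-byte char (#1). Advance 4.
Byte at offset 4: 0xDE = 11011110 → 2-byte char (#2). Advance 2.
Byte at offset 6: 0xC4 = 11000100 → 2-byte char (#3). Advance 2.
Byte at offset 8: 0xEC = 11101100 → 3-byte char (#4). Advance 3.
Byte at offset 11: 0xD5 = 11010101 → 2-byte char (#5). Advance 2.
Byte at offset 13: 0xEF = 11101111 → 3-byte char (#6). Advance 3.
Byte at offset 16: 0xC4 = 11000100 → 2-byte char (#7). Advance 2.
Byte at offset 18: 0xF3 = 11110011 → 4-byte char (#8). Advance 4.
Byte at offset 22: 0xEA = 11101010 → 3-byte char (#9). Advance 3.
Reached end at offset 25 after 9 code points.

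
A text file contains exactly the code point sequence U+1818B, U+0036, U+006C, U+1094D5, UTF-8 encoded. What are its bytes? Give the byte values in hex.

F0 98 86 8B 36 6C F4 89 93 95

U+1818B: 4-byte form → F0 98 86 8B.
U+0036: 1-byte form → 36.
U+006C: 1-byte form → 6C.
U+1094D5: 4-byte form → F4 89 93 95.
Concatenated (10 bytes): F0 98 86 8B 36 6C F4 89 93 95.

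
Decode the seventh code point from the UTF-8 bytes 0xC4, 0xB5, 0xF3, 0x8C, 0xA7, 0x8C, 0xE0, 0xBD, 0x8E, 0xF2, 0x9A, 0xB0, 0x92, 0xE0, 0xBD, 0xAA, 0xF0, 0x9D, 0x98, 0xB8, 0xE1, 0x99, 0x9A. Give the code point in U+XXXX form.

Offset 0: leading byte 0xC4 = 11000100 → 2-byte char #1 = C4 B5.
Offset 2: leading byte 0xF3 = 11110011 → 4-byte char #2 = F3 8C A7 8C.
Offset 6: leading byte 0xE0 = 11100000 → 3-byte char #3 = E0 BD 8E.
Offset 9: leading byte 0xF2 = 11110010 → 4-byte char #4 = F2 9A B0 92.
Offset 13: leading byte 0xE0 = 11100000 → 3-byte char #5 = E0 BD AA.
Offset 16: leading byte 0xF0 = 11110000 → 4-byte char #6 = F0 9D 98 B8.
Offset 20: leading byte 0xE1 = 11100001 → 3-byte char #7 = E1 99 9A.
Leading byte 0xE1 = 11100001 matches 1110xxxx → 3-byte sequence.
Byte 1: 0xE1 = 11100001, payload 0001 (4 bits).
Byte 2: 0x99 = 10011001 (10xxxxxx ✓), payload 011001.
Byte 3: 0x9A = 10011010 (10xxxxxx ✓), payload 011010.
Concatenate: 0001011001011010 = 0x165A (16 bits → U+165A).

U+165A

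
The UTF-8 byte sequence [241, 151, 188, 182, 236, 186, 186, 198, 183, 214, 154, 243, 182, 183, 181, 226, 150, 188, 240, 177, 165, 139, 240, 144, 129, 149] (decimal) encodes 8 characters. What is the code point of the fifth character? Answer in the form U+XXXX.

Offset 0: leading byte 0xF1 = 11110001 → 4-byte char #1 = F1 97 BC B6.
Offset 4: leading byte 0xEC = 11101100 → 3-byte char #2 = EC BA BA.
Offset 7: leading byte 0xC6 = 11000110 → 2-byte char #3 = C6 B7.
Offset 9: leading byte 0xD6 = 11010110 → 2-byte char #4 = D6 9A.
Offset 11: leading byte 0xF3 = 11110011 → 4-byte char #5 = F3 B6 B7 B5.
Leading byte 0xF3 = 11110011 matches 11110xxx → 4-byte sequence.
Byte 1: 0xF3 = 11110011, payload 011 (3 bits).
Byte 2: 0xB6 = 10110110 (10xxxxxx ✓), payload 110110.
Byte 3: 0xB7 = 10110111 (10xxxxxx ✓), payload 110111.
Byte 4: 0xB5 = 10110101 (10xxxxxx ✓), payload 110101.
Concatenate: 011110110110111110101 = 0xF6DF5 (21 bits → U+F6DF5).

U+F6DF5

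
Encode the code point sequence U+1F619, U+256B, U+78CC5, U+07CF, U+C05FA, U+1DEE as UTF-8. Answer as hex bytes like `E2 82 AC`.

U+1F619: 4-byte form → F0 9F 98 99.
U+256B: 3-byte form → E2 95 AB.
U+78CC5: 4-byte form → F1 B8 B3 85.
U+07CF: 2-byte form → DF 8F.
U+C05FA: 4-byte form → F3 80 97 BA.
U+1DEE: 3-byte form → E1 B7 AE.
Concatenated (20 bytes): F0 9F 98 99 E2 95 AB F1 B8 B3 85 DF 8F F3 80 97 BA E1 B7 AE.

F0 9F 98 99 E2 95 AB F1 B8 B3 85 DF 8F F3 80 97 BA E1 B7 AE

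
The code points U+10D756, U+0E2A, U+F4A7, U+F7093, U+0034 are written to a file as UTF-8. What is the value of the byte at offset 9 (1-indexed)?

0x92

1-indexed offset 9 is 0-indexed offset 8.
U+10D756 → 4-byte form F4 8D 9D 96 at offsets 0–3.
U+0E2A → 3-byte form E0 B8 AA at offsets 4–6.
U+F4A7 → 3-byte form EF 92 A7 at offsets 7–9.
Offset 8 falls in char 3's range; it's byte 2 of EF 92 A7 = 0x92.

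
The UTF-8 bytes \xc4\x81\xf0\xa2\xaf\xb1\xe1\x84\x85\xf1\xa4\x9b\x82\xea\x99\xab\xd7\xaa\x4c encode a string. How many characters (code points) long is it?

Byte at offset 0: 0xC4 = 11000100 → 2-byte char (#1). Advance 2.
Byte at offset 2: 0xF0 = 11110000 → 4-byte char (#2). Advance 4.
Byte at offset 6: 0xE1 = 11100001 → 3-byte char (#3). Advance 3.
Byte at offset 9: 0xF1 = 11110001 → 4-byte char (#4). Advance 4.
Byte at offset 13: 0xEA = 11101010 → 3-byte char (#5). Advance 3.
Byte at offset 16: 0xD7 = 11010111 → 2-byte char (#6). Advance 2.
Byte at offset 18: 0x4C = 01001100 → 1-byte char (#7). Advance 1.
Reached end at offset 19 after 7 code points.

7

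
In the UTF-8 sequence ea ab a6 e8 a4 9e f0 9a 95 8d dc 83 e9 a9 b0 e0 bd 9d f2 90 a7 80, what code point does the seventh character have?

Offset 0: leading byte 0xEA = 11101010 → 3-byte char #1 = EA AB A6.
Offset 3: leading byte 0xE8 = 11101000 → 3-byte char #2 = E8 A4 9E.
Offset 6: leading byte 0xF0 = 11110000 → 4-byte char #3 = F0 9A 95 8D.
Offset 10: leading byte 0xDC = 11011100 → 2-byte char #4 = DC 83.
Offset 12: leading byte 0xE9 = 11101001 → 3-byte char #5 = E9 A9 B0.
Offset 15: leading byte 0xE0 = 11100000 → 3-byte char #6 = E0 BD 9D.
Offset 18: leading byte 0xF2 = 11110010 → 4-byte char #7 = F2 90 A7 80.
Leading byte 0xF2 = 11110010 matches 11110xxx → 4-byte sequence.
Byte 1: 0xF2 = 11110010, payload 010 (3 bits).
Byte 2: 0x90 = 10010000 (10xxxxxx ✓), payload 010000.
Byte 3: 0xA7 = 10100111 (10xxxxxx ✓), payload 100111.
Byte 4: 0x80 = 10000000 (10xxxxxx ✓), payload 000000.
Concatenate: 010010000100111000000 = 0x909C0 (21 bits → U+909C0).

U+909C0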